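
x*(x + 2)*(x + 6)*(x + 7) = x^4 + 15*x^3 + 68*x^2 + 84*x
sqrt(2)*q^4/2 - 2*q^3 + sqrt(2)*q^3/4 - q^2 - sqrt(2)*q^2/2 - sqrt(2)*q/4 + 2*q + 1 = (q - 1)*(q + 1/2)*(q - 2*sqrt(2))*(sqrt(2)*q/2 + sqrt(2)/2)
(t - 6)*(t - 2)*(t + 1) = t^3 - 7*t^2 + 4*t + 12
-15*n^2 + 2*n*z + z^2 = (-3*n + z)*(5*n + z)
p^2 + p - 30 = (p - 5)*(p + 6)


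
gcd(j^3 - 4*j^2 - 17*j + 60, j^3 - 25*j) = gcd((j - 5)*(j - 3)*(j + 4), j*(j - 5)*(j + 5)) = j - 5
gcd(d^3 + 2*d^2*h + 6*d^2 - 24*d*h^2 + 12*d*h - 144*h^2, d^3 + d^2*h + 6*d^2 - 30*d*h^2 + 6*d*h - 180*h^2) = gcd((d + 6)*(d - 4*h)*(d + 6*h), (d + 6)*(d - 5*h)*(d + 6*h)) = d^2 + 6*d*h + 6*d + 36*h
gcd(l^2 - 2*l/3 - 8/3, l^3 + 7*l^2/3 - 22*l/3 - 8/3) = l - 2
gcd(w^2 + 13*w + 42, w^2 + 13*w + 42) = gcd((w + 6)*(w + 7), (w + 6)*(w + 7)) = w^2 + 13*w + 42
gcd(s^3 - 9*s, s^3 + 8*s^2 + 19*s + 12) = s + 3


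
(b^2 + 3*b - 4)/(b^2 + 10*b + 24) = (b - 1)/(b + 6)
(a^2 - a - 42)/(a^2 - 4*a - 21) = (a + 6)/(a + 3)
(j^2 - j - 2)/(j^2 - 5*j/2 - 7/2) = 2*(j - 2)/(2*j - 7)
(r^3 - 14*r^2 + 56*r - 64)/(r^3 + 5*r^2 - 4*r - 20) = (r^2 - 12*r + 32)/(r^2 + 7*r + 10)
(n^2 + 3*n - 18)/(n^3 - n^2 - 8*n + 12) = (n^2 + 3*n - 18)/(n^3 - n^2 - 8*n + 12)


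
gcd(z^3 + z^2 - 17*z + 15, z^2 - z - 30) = z + 5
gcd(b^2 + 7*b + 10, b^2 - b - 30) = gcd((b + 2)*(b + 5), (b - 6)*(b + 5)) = b + 5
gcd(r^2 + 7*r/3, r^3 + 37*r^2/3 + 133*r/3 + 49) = r + 7/3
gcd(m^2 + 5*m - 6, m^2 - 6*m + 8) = 1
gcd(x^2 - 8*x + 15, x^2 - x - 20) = x - 5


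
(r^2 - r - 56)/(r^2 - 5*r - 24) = (r + 7)/(r + 3)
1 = 1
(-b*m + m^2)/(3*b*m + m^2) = (-b + m)/(3*b + m)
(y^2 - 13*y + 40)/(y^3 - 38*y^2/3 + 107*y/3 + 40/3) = 3/(3*y + 1)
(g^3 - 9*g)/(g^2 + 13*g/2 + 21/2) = 2*g*(g - 3)/(2*g + 7)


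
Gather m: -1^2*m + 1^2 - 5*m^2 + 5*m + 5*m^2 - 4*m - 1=0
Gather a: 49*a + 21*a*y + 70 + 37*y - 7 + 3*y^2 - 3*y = a*(21*y + 49) + 3*y^2 + 34*y + 63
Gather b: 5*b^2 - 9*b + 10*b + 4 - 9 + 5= 5*b^2 + b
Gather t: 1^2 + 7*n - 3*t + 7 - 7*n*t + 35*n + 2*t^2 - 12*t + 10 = 42*n + 2*t^2 + t*(-7*n - 15) + 18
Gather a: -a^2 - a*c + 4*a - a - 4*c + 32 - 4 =-a^2 + a*(3 - c) - 4*c + 28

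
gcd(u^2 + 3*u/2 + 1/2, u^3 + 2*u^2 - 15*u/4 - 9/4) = u + 1/2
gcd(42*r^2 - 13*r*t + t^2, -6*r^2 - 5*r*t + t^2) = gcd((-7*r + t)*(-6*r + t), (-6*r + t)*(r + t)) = 6*r - t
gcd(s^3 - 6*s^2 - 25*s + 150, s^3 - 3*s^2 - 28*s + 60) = s^2 - s - 30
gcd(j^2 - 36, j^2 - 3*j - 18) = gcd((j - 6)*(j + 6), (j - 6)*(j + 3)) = j - 6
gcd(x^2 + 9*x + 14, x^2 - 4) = x + 2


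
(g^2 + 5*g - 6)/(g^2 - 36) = (g - 1)/(g - 6)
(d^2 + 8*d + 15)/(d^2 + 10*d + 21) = (d + 5)/(d + 7)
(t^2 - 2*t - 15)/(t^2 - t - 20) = (t + 3)/(t + 4)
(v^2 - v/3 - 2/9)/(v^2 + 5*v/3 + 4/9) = (3*v - 2)/(3*v + 4)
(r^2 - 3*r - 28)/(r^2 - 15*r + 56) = (r + 4)/(r - 8)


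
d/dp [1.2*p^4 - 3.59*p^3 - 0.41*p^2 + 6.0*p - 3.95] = 4.8*p^3 - 10.77*p^2 - 0.82*p + 6.0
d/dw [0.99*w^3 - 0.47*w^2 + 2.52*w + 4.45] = 2.97*w^2 - 0.94*w + 2.52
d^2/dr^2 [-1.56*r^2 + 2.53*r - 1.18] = -3.12000000000000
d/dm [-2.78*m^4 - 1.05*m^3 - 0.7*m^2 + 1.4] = m*(-11.12*m^2 - 3.15*m - 1.4)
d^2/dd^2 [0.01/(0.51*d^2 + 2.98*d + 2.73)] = (-0.005202*d^2 - 0.030396*d + 0.01*(1.02*d + 2.98)*(2.04*d + 5.96) - 0.027846)/(0.51*d^2 + 2.98*d + 2.73)^3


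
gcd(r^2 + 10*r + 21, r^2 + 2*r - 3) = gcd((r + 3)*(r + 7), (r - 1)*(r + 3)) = r + 3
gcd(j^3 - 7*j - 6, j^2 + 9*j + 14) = j + 2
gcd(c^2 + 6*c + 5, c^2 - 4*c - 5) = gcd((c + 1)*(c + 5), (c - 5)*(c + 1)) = c + 1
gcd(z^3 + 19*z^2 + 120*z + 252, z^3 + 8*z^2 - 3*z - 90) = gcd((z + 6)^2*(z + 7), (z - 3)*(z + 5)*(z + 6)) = z + 6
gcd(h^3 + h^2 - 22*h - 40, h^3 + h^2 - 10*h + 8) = h + 4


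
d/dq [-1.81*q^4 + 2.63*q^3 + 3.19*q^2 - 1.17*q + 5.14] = -7.24*q^3 + 7.89*q^2 + 6.38*q - 1.17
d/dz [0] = 0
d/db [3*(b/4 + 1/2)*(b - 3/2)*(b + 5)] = 9*b^2/4 + 33*b/4 - 3/8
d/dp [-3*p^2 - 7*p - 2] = -6*p - 7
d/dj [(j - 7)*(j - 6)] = 2*j - 13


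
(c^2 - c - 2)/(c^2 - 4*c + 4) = (c + 1)/(c - 2)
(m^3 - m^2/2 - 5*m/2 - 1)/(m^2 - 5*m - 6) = (m^2 - 3*m/2 - 1)/(m - 6)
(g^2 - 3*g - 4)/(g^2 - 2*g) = (g^2 - 3*g - 4)/(g*(g - 2))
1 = 1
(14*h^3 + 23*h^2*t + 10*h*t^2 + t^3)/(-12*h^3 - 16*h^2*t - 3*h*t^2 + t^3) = (7*h + t)/(-6*h + t)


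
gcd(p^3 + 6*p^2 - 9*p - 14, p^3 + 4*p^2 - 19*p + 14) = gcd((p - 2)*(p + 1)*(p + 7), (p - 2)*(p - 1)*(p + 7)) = p^2 + 5*p - 14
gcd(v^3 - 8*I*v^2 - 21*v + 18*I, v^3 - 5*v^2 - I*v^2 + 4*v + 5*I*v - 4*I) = 1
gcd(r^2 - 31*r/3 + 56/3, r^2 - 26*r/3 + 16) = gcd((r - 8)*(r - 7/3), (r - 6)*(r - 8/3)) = 1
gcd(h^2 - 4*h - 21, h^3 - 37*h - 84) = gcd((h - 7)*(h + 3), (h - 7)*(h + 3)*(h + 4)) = h^2 - 4*h - 21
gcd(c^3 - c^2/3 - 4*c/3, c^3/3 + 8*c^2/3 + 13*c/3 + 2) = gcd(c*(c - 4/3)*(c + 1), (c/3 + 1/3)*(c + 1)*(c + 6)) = c + 1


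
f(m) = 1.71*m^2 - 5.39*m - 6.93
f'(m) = 3.42*m - 5.39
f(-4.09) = 43.72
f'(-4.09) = -19.38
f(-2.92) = 23.39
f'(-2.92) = -15.38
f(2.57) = -9.49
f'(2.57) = 3.40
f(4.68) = 5.30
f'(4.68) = 10.62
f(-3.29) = 29.31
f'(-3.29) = -16.64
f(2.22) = -10.47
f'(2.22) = 2.20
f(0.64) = -9.68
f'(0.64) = -3.20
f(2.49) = -9.75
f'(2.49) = 3.13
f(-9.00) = 180.09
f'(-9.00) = -36.17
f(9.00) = 83.07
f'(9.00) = 25.39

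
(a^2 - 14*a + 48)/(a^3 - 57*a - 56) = (a - 6)/(a^2 + 8*a + 7)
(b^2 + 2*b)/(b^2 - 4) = b/(b - 2)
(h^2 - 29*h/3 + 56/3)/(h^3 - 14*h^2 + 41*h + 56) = (h - 8/3)/(h^2 - 7*h - 8)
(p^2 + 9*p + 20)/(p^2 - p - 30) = (p + 4)/(p - 6)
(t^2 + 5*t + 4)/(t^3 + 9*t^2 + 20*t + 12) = (t + 4)/(t^2 + 8*t + 12)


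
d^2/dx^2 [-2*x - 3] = 0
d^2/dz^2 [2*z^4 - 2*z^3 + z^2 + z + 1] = 24*z^2 - 12*z + 2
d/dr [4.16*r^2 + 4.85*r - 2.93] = 8.32*r + 4.85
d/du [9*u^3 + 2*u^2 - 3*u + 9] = 27*u^2 + 4*u - 3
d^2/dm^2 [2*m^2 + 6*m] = 4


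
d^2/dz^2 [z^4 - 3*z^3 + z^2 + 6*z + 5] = 12*z^2 - 18*z + 2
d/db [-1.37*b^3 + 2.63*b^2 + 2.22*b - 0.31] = -4.11*b^2 + 5.26*b + 2.22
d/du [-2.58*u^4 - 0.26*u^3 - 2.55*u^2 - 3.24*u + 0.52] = -10.32*u^3 - 0.78*u^2 - 5.1*u - 3.24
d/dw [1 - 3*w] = -3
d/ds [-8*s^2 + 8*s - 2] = 8 - 16*s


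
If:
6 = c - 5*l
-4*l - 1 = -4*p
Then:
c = 5*p + 19/4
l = p - 1/4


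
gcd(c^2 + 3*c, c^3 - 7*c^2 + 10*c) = c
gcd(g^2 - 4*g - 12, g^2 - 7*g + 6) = g - 6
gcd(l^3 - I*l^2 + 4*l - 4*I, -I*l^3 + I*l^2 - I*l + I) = l - I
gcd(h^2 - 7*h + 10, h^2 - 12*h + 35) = h - 5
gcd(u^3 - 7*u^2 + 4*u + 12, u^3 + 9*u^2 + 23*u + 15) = u + 1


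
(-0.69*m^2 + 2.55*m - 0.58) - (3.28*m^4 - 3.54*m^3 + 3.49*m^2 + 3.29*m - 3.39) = -3.28*m^4 + 3.54*m^3 - 4.18*m^2 - 0.74*m + 2.81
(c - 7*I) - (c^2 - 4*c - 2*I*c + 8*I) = -c^2 + 5*c + 2*I*c - 15*I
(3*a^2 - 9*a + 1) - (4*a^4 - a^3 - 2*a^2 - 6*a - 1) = -4*a^4 + a^3 + 5*a^2 - 3*a + 2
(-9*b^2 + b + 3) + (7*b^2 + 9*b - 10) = -2*b^2 + 10*b - 7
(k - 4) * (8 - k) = -k^2 + 12*k - 32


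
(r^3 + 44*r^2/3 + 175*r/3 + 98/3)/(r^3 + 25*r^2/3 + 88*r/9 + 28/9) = 3*(r + 7)/(3*r + 2)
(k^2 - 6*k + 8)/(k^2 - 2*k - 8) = (k - 2)/(k + 2)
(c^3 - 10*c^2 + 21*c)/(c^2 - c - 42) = c*(c - 3)/(c + 6)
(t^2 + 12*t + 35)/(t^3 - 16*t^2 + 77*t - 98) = (t^2 + 12*t + 35)/(t^3 - 16*t^2 + 77*t - 98)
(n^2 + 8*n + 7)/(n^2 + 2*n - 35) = (n + 1)/(n - 5)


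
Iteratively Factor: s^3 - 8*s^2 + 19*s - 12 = (s - 4)*(s^2 - 4*s + 3) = (s - 4)*(s - 1)*(s - 3)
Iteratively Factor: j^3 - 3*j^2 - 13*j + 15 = (j + 3)*(j^2 - 6*j + 5) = (j - 1)*(j + 3)*(j - 5)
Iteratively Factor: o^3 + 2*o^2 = (o)*(o^2 + 2*o) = o^2*(o + 2)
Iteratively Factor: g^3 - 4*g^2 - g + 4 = (g - 1)*(g^2 - 3*g - 4) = (g - 4)*(g - 1)*(g + 1)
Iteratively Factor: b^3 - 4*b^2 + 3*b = (b)*(b^2 - 4*b + 3) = b*(b - 3)*(b - 1)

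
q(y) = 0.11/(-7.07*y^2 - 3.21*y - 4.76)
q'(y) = 0.11*(14.14*y + 3.21)/(-7.07*y^2 - 3.21*y - 4.76)^2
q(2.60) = -0.00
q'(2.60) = 0.00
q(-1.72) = -0.01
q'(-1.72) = -0.01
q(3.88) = -0.00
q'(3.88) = 0.00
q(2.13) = -0.00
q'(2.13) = 0.00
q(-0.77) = -0.02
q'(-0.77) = -0.02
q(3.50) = -0.00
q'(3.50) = 0.00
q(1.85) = -0.00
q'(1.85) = 0.00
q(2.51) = -0.00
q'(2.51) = 0.00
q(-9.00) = -0.00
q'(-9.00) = -0.00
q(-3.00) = -0.00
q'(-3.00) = -0.00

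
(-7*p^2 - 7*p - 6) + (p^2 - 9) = -6*p^2 - 7*p - 15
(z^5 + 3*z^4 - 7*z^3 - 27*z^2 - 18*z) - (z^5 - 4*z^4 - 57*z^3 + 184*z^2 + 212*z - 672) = 7*z^4 + 50*z^3 - 211*z^2 - 230*z + 672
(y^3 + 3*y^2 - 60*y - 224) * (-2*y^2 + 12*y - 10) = -2*y^5 + 6*y^4 + 146*y^3 - 302*y^2 - 2088*y + 2240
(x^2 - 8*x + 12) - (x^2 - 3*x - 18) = 30 - 5*x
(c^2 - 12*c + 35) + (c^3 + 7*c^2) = c^3 + 8*c^2 - 12*c + 35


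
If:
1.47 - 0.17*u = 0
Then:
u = 8.65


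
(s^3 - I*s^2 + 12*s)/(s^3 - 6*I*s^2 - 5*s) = (-s^2 + I*s - 12)/(-s^2 + 6*I*s + 5)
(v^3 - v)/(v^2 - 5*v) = (v^2 - 1)/(v - 5)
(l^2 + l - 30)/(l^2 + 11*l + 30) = (l - 5)/(l + 5)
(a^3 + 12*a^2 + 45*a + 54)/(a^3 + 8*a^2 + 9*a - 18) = (a + 3)/(a - 1)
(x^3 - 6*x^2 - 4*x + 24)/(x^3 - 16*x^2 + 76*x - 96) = (x + 2)/(x - 8)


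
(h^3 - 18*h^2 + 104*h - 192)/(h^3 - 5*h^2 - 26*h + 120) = (h - 8)/(h + 5)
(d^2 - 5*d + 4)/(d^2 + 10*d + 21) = (d^2 - 5*d + 4)/(d^2 + 10*d + 21)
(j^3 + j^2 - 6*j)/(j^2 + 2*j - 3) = j*(j - 2)/(j - 1)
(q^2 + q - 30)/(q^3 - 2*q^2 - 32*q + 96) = (q - 5)/(q^2 - 8*q + 16)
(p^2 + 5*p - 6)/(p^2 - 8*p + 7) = (p + 6)/(p - 7)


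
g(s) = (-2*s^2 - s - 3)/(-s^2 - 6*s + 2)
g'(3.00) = 0.06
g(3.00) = 0.96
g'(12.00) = 0.03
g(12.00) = 1.42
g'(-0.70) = -0.15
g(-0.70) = -0.57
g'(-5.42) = 14.33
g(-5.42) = -10.95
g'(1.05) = -0.77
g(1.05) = 1.16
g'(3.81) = 0.07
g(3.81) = 1.01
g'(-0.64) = -0.22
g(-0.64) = -0.59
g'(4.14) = 0.07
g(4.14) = 1.04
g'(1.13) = -0.59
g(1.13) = 1.10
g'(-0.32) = -0.99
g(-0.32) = -0.76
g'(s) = (-4*s - 1)/(-s^2 - 6*s + 2) + (2*s + 6)*(-2*s^2 - s - 3)/(-s^2 - 6*s + 2)^2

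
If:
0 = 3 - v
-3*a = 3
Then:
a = -1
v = 3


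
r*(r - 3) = r^2 - 3*r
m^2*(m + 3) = m^3 + 3*m^2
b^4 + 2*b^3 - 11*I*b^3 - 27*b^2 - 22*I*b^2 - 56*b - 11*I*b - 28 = (b - 7*I)*(b - 4*I)*(-I*b - I)*(I*b + I)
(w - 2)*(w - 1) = w^2 - 3*w + 2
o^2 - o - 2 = (o - 2)*(o + 1)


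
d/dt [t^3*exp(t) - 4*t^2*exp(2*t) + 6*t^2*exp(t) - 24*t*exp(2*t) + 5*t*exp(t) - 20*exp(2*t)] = (t^3 - 8*t^2*exp(t) + 9*t^2 - 56*t*exp(t) + 17*t - 64*exp(t) + 5)*exp(t)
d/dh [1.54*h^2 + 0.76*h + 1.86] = 3.08*h + 0.76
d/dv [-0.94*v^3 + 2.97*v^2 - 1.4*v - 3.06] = -2.82*v^2 + 5.94*v - 1.4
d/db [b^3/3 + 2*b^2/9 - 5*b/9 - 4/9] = b^2 + 4*b/9 - 5/9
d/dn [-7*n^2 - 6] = -14*n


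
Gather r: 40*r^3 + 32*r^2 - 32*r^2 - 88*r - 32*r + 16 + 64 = 40*r^3 - 120*r + 80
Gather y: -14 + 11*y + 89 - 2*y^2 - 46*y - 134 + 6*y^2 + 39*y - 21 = 4*y^2 + 4*y - 80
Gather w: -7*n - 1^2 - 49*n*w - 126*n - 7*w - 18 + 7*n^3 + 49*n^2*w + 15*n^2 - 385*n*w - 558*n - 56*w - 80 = 7*n^3 + 15*n^2 - 691*n + w*(49*n^2 - 434*n - 63) - 99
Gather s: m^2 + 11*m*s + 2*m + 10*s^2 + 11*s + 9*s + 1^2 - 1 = m^2 + 2*m + 10*s^2 + s*(11*m + 20)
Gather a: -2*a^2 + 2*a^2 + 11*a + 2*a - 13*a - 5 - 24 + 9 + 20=0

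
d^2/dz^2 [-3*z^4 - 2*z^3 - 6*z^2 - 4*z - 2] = -36*z^2 - 12*z - 12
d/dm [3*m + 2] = 3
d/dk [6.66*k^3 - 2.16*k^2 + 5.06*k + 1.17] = 19.98*k^2 - 4.32*k + 5.06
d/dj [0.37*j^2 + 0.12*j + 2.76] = 0.74*j + 0.12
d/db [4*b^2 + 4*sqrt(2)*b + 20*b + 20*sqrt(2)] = 8*b + 4*sqrt(2) + 20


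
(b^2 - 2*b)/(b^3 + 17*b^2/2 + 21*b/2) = 2*(b - 2)/(2*b^2 + 17*b + 21)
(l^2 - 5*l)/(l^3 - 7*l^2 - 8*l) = (5 - l)/(-l^2 + 7*l + 8)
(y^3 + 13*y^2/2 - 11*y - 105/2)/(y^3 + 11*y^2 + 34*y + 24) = (2*y^3 + 13*y^2 - 22*y - 105)/(2*(y^3 + 11*y^2 + 34*y + 24))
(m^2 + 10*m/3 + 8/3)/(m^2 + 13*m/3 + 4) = (m + 2)/(m + 3)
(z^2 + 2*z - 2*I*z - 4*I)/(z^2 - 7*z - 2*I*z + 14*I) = (z + 2)/(z - 7)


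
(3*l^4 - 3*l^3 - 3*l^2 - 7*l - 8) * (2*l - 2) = 6*l^5 - 12*l^4 - 8*l^2 - 2*l + 16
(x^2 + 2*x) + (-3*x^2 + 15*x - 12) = -2*x^2 + 17*x - 12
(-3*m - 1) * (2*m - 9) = -6*m^2 + 25*m + 9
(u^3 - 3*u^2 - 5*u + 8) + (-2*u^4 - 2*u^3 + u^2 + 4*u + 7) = -2*u^4 - u^3 - 2*u^2 - u + 15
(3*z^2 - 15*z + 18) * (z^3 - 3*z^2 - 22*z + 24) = 3*z^5 - 24*z^4 - 3*z^3 + 348*z^2 - 756*z + 432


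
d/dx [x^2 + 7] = 2*x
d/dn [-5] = 0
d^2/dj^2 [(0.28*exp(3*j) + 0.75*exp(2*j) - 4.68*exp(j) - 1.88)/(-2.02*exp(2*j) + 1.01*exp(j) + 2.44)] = (-1.142512*exp(6*j) + 1.71376800000001*exp(5*j) + 19.1837379999999*exp(4*j) + 17.090917*exp(3*j) + 106.346004*exp(2*j) + 9.588172*exp(j) + 23.229776)*exp(j)/(8.242408*exp(6*j) - 12.363612*exp(5*j) - 23.686722*exp(4*j) + 28.838227*exp(3*j) + 28.611684*exp(2*j) - 18.039408*exp(j) - 14.526784)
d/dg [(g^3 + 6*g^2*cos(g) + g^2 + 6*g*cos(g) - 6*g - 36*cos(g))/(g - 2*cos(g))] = (-8*g^3*sin(g) + 2*g^3 - 8*g^2*sin(g) + g^2 + 48*g*sin(g) - 24*g*cos(g)^2 - 4*g*cos(g) - 12*cos(g)^2 + 48*cos(g))/(g - 2*cos(g))^2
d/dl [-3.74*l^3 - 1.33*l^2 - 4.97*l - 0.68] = -11.22*l^2 - 2.66*l - 4.97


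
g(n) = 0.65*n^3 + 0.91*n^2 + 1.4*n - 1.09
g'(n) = 1.95*n^2 + 1.82*n + 1.4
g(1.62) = 6.33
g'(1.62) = 9.47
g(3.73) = 50.52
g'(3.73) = 35.32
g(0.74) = 0.71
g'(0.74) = 3.81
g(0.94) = 1.57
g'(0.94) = 4.83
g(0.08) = -0.97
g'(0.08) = 1.56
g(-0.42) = -1.57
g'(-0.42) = 0.98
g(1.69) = 7.01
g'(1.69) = 10.05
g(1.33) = 3.91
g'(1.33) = 7.27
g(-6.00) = -117.13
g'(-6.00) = 60.68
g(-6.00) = -117.13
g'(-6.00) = 60.68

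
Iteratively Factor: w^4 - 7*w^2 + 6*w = (w - 2)*(w^3 + 2*w^2 - 3*w) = (w - 2)*(w - 1)*(w^2 + 3*w) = (w - 2)*(w - 1)*(w + 3)*(w)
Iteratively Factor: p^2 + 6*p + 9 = (p + 3)*(p + 3)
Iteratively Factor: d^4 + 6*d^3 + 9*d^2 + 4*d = (d + 1)*(d^3 + 5*d^2 + 4*d) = (d + 1)^2*(d^2 + 4*d) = d*(d + 1)^2*(d + 4)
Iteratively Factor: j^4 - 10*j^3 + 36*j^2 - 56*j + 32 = (j - 2)*(j^3 - 8*j^2 + 20*j - 16) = (j - 2)^2*(j^2 - 6*j + 8) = (j - 2)^3*(j - 4)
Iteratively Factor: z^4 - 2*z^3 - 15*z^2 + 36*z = (z - 3)*(z^3 + z^2 - 12*z) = (z - 3)^2*(z^2 + 4*z) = z*(z - 3)^2*(z + 4)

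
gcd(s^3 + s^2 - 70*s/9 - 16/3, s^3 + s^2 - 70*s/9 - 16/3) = s^3 + s^2 - 70*s/9 - 16/3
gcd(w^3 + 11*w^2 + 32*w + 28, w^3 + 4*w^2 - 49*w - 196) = w + 7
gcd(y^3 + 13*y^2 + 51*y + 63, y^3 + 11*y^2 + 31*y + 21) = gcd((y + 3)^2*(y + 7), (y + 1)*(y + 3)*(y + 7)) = y^2 + 10*y + 21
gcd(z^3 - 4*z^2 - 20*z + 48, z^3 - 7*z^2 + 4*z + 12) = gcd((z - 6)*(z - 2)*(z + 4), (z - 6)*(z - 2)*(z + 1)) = z^2 - 8*z + 12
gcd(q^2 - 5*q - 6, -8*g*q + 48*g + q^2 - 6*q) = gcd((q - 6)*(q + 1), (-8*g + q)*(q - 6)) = q - 6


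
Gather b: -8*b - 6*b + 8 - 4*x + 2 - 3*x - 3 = -14*b - 7*x + 7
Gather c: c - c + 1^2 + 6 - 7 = 0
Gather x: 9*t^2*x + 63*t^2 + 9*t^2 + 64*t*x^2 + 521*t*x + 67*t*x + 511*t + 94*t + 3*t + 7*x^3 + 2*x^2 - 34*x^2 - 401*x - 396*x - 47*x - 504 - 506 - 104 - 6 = 72*t^2 + 608*t + 7*x^3 + x^2*(64*t - 32) + x*(9*t^2 + 588*t - 844) - 1120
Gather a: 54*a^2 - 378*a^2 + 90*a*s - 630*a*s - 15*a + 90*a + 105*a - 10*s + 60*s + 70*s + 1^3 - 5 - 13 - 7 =-324*a^2 + a*(180 - 540*s) + 120*s - 24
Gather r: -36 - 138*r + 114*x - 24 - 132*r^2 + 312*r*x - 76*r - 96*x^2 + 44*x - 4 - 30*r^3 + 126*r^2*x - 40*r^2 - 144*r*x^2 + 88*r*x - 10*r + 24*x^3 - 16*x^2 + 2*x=-30*r^3 + r^2*(126*x - 172) + r*(-144*x^2 + 400*x - 224) + 24*x^3 - 112*x^2 + 160*x - 64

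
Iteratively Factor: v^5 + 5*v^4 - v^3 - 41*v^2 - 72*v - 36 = (v + 2)*(v^4 + 3*v^3 - 7*v^2 - 27*v - 18) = (v - 3)*(v + 2)*(v^3 + 6*v^2 + 11*v + 6) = (v - 3)*(v + 2)^2*(v^2 + 4*v + 3) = (v - 3)*(v + 2)^2*(v + 3)*(v + 1)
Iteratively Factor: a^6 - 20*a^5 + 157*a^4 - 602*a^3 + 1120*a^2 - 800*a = (a - 4)*(a^5 - 16*a^4 + 93*a^3 - 230*a^2 + 200*a) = (a - 5)*(a - 4)*(a^4 - 11*a^3 + 38*a^2 - 40*a) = a*(a - 5)*(a - 4)*(a^3 - 11*a^2 + 38*a - 40) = a*(a - 5)*(a - 4)*(a - 2)*(a^2 - 9*a + 20) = a*(a - 5)^2*(a - 4)*(a - 2)*(a - 4)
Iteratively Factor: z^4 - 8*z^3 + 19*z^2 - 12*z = (z - 1)*(z^3 - 7*z^2 + 12*z) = z*(z - 1)*(z^2 - 7*z + 12) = z*(z - 3)*(z - 1)*(z - 4)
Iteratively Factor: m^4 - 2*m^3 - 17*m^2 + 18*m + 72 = (m - 4)*(m^3 + 2*m^2 - 9*m - 18) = (m - 4)*(m + 2)*(m^2 - 9) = (m - 4)*(m - 3)*(m + 2)*(m + 3)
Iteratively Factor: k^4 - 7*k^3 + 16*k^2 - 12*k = (k - 2)*(k^3 - 5*k^2 + 6*k) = (k - 2)^2*(k^2 - 3*k) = (k - 3)*(k - 2)^2*(k)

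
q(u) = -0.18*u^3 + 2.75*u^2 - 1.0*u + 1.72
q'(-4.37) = -35.35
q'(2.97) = 10.57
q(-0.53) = 3.05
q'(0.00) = -1.00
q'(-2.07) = -14.70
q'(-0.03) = -1.17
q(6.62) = 63.40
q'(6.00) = 12.56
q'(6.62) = 11.74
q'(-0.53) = -4.07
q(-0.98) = 5.51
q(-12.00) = 720.76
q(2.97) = 18.29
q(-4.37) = 73.63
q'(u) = -0.54*u^2 + 5.5*u - 1.0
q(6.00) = 55.84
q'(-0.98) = -6.91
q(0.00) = 1.72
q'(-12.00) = -144.76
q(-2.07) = 17.17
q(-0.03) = 1.75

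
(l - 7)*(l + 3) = l^2 - 4*l - 21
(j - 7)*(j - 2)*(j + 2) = j^3 - 7*j^2 - 4*j + 28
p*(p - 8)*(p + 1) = p^3 - 7*p^2 - 8*p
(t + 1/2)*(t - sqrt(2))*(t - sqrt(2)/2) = t^3 - 3*sqrt(2)*t^2/2 + t^2/2 - 3*sqrt(2)*t/4 + t + 1/2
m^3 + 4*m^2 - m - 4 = (m - 1)*(m + 1)*(m + 4)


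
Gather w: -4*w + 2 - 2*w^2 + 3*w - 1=-2*w^2 - w + 1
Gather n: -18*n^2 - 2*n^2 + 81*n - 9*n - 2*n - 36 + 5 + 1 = -20*n^2 + 70*n - 30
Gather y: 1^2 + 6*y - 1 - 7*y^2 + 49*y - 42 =-7*y^2 + 55*y - 42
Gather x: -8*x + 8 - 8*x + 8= 16 - 16*x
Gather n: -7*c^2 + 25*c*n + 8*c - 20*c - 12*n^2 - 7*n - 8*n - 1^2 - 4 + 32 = -7*c^2 - 12*c - 12*n^2 + n*(25*c - 15) + 27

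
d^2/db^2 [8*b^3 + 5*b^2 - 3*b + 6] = 48*b + 10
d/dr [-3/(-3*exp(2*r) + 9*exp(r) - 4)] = (27 - 18*exp(r))*exp(r)/(3*exp(2*r) - 9*exp(r) + 4)^2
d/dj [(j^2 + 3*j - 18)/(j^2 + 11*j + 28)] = 2*(4*j^2 + 46*j + 141)/(j^4 + 22*j^3 + 177*j^2 + 616*j + 784)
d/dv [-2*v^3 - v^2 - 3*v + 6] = -6*v^2 - 2*v - 3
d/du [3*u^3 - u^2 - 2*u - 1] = 9*u^2 - 2*u - 2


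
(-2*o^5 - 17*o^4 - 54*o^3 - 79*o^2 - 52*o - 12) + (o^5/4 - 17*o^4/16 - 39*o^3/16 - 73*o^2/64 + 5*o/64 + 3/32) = -7*o^5/4 - 289*o^4/16 - 903*o^3/16 - 5129*o^2/64 - 3323*o/64 - 381/32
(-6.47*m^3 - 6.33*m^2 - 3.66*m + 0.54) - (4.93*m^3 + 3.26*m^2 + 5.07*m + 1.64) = -11.4*m^3 - 9.59*m^2 - 8.73*m - 1.1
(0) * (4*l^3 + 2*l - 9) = 0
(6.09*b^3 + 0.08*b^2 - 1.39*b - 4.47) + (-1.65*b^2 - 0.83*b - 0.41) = 6.09*b^3 - 1.57*b^2 - 2.22*b - 4.88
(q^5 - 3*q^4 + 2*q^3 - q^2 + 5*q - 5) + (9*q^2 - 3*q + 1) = q^5 - 3*q^4 + 2*q^3 + 8*q^2 + 2*q - 4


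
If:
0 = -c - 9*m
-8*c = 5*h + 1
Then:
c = -9*m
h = 72*m/5 - 1/5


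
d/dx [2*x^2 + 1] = 4*x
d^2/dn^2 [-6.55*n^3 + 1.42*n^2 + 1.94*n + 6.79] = 2.84 - 39.3*n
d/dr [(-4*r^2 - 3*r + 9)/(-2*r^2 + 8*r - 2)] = (-19*r^2 + 26*r - 33)/(2*(r^4 - 8*r^3 + 18*r^2 - 8*r + 1))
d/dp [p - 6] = 1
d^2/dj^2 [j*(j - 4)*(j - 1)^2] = 12*j^2 - 36*j + 18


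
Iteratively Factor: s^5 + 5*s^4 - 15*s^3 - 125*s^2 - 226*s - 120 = (s + 3)*(s^4 + 2*s^3 - 21*s^2 - 62*s - 40) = (s + 1)*(s + 3)*(s^3 + s^2 - 22*s - 40) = (s + 1)*(s + 3)*(s + 4)*(s^2 - 3*s - 10) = (s - 5)*(s + 1)*(s + 3)*(s + 4)*(s + 2)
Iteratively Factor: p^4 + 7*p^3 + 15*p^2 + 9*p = (p + 3)*(p^3 + 4*p^2 + 3*p) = p*(p + 3)*(p^2 + 4*p + 3) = p*(p + 1)*(p + 3)*(p + 3)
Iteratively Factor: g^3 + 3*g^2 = (g)*(g^2 + 3*g) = g*(g + 3)*(g)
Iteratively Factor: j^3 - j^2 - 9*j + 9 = (j + 3)*(j^2 - 4*j + 3) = (j - 3)*(j + 3)*(j - 1)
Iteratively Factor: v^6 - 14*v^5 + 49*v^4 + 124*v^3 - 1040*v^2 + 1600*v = (v - 5)*(v^5 - 9*v^4 + 4*v^3 + 144*v^2 - 320*v) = v*(v - 5)*(v^4 - 9*v^3 + 4*v^2 + 144*v - 320) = v*(v - 5)^2*(v^3 - 4*v^2 - 16*v + 64) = v*(v - 5)^2*(v - 4)*(v^2 - 16) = v*(v - 5)^2*(v - 4)^2*(v + 4)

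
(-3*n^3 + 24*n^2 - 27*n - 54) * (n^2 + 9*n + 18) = -3*n^5 - 3*n^4 + 135*n^3 + 135*n^2 - 972*n - 972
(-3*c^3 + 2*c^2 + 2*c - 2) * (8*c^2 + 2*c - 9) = -24*c^5 + 10*c^4 + 47*c^3 - 30*c^2 - 22*c + 18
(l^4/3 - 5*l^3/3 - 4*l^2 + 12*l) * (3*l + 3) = l^5 - 4*l^4 - 17*l^3 + 24*l^2 + 36*l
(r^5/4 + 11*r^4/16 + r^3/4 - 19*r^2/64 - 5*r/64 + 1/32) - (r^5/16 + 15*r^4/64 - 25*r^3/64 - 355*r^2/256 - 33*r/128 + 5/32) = 3*r^5/16 + 29*r^4/64 + 41*r^3/64 + 279*r^2/256 + 23*r/128 - 1/8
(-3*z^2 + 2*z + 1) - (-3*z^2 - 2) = 2*z + 3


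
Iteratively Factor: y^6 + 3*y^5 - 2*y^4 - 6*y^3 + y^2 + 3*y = (y + 1)*(y^5 + 2*y^4 - 4*y^3 - 2*y^2 + 3*y) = (y + 1)*(y + 3)*(y^4 - y^3 - y^2 + y) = (y - 1)*(y + 1)*(y + 3)*(y^3 - y) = (y - 1)*(y + 1)^2*(y + 3)*(y^2 - y) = (y - 1)^2*(y + 1)^2*(y + 3)*(y)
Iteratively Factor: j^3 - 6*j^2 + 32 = (j + 2)*(j^2 - 8*j + 16) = (j - 4)*(j + 2)*(j - 4)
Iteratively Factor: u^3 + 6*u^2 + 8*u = (u + 4)*(u^2 + 2*u) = u*(u + 4)*(u + 2)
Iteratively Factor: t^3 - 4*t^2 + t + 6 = (t - 2)*(t^2 - 2*t - 3) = (t - 3)*(t - 2)*(t + 1)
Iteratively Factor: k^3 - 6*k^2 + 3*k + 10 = (k + 1)*(k^2 - 7*k + 10) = (k - 5)*(k + 1)*(k - 2)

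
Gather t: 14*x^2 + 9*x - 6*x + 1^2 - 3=14*x^2 + 3*x - 2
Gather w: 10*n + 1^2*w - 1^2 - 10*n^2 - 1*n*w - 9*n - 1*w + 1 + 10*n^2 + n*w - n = 0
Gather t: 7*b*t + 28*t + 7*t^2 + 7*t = 7*t^2 + t*(7*b + 35)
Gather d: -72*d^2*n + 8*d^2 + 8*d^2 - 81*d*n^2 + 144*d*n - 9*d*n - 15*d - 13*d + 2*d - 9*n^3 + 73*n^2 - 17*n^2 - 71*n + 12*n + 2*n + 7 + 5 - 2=d^2*(16 - 72*n) + d*(-81*n^2 + 135*n - 26) - 9*n^3 + 56*n^2 - 57*n + 10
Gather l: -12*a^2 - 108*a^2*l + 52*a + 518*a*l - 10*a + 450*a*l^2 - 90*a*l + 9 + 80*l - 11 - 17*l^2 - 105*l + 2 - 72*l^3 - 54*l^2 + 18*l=-12*a^2 + 42*a - 72*l^3 + l^2*(450*a - 71) + l*(-108*a^2 + 428*a - 7)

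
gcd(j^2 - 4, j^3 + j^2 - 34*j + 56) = j - 2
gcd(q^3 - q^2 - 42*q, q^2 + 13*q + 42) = q + 6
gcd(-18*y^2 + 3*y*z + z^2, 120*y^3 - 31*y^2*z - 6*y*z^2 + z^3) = 3*y - z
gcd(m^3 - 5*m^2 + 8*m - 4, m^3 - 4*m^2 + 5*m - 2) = m^2 - 3*m + 2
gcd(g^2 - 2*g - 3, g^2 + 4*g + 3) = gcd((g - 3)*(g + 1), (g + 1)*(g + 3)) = g + 1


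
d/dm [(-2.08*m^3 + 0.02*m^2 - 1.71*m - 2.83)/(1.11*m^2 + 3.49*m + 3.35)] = (-2.3088*m^4 - 14.5184*m^3 - 18.9361*m^2 + 6.4166*m + 4.1482)/(1.2321*m^4 + 7.7478*m^3 + 19.6171*m^2 + 23.383*m + 11.2225)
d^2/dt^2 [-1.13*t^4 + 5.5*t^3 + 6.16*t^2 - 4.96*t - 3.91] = -13.56*t^2 + 33.0*t + 12.32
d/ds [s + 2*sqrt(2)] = 1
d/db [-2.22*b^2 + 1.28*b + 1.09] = 1.28 - 4.44*b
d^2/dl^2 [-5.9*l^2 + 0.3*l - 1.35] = -11.8000000000000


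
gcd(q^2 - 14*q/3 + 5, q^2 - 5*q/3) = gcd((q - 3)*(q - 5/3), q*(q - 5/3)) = q - 5/3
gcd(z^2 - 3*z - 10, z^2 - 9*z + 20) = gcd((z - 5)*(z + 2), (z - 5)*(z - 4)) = z - 5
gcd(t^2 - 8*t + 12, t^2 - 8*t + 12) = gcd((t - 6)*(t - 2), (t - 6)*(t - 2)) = t^2 - 8*t + 12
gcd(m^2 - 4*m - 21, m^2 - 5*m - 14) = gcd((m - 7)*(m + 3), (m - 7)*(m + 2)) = m - 7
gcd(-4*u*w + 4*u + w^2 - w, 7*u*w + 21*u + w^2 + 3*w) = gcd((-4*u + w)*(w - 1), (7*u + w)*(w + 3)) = 1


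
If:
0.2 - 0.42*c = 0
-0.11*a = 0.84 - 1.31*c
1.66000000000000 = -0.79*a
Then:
No Solution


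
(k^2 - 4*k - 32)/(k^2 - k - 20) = (k - 8)/(k - 5)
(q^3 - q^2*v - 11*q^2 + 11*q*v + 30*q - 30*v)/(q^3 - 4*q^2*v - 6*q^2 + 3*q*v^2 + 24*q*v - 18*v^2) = (q - 5)/(q - 3*v)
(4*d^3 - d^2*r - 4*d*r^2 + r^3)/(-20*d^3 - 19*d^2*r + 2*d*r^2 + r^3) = (-d + r)/(5*d + r)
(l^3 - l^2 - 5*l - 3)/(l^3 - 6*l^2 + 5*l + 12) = (l + 1)/(l - 4)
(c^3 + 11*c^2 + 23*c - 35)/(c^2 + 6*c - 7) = c + 5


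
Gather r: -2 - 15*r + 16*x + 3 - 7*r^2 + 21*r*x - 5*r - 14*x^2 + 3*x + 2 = -7*r^2 + r*(21*x - 20) - 14*x^2 + 19*x + 3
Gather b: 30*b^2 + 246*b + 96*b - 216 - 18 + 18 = 30*b^2 + 342*b - 216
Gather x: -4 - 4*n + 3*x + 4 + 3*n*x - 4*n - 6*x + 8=-8*n + x*(3*n - 3) + 8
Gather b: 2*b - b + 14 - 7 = b + 7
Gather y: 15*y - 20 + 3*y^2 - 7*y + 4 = 3*y^2 + 8*y - 16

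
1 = 1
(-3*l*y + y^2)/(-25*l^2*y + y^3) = (3*l - y)/(25*l^2 - y^2)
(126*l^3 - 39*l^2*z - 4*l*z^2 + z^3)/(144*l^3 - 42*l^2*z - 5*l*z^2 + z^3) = (-7*l + z)/(-8*l + z)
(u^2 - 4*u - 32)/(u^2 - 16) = (u - 8)/(u - 4)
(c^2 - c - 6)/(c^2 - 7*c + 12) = (c + 2)/(c - 4)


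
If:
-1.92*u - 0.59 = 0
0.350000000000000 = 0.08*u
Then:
No Solution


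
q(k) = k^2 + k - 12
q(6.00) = 30.00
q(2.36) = -4.07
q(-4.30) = 2.19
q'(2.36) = 5.72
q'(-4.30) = -7.60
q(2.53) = -3.07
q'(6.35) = 13.70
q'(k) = 2*k + 1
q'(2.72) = 6.44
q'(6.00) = 13.00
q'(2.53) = 6.06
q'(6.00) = 13.00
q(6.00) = 30.00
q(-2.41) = -8.60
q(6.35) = 34.67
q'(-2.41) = -3.82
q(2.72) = -1.88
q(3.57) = 4.31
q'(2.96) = 6.92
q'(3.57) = 8.14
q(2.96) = -0.28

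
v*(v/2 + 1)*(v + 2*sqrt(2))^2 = v^4/2 + v^3 + 2*sqrt(2)*v^3 + 4*v^2 + 4*sqrt(2)*v^2 + 8*v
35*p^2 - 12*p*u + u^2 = (-7*p + u)*(-5*p + u)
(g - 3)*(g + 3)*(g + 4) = g^3 + 4*g^2 - 9*g - 36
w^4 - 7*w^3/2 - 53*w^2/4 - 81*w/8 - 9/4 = (w - 6)*(w + 1/2)^2*(w + 3/2)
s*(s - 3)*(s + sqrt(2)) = s^3 - 3*s^2 + sqrt(2)*s^2 - 3*sqrt(2)*s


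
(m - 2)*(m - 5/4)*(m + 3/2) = m^3 - 7*m^2/4 - 19*m/8 + 15/4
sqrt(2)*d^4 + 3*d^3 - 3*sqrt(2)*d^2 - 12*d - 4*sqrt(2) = (d - 2)*(d + 2)*(d + sqrt(2))*(sqrt(2)*d + 1)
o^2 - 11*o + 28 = (o - 7)*(o - 4)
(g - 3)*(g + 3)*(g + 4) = g^3 + 4*g^2 - 9*g - 36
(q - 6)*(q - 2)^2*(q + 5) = q^4 - 5*q^3 - 22*q^2 + 116*q - 120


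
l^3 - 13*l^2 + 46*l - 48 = (l - 8)*(l - 3)*(l - 2)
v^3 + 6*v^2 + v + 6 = (v + 6)*(v - I)*(v + I)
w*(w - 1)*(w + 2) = w^3 + w^2 - 2*w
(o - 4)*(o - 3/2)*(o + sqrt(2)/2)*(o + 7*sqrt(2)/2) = o^4 - 11*o^3/2 + 4*sqrt(2)*o^3 - 22*sqrt(2)*o^2 + 19*o^2/2 - 77*o/4 + 24*sqrt(2)*o + 21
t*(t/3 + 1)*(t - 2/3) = t^3/3 + 7*t^2/9 - 2*t/3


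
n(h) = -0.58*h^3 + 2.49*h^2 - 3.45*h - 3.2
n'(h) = -1.74*h^2 + 4.98*h - 3.45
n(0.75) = -4.63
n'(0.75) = -0.69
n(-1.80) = 14.46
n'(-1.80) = -18.05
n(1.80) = -4.72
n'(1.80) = -0.12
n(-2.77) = 37.79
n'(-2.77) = -30.60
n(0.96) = -4.73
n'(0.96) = -0.27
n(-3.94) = 84.52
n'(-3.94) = -50.08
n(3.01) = -6.84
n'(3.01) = -4.22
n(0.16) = -3.69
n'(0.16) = -2.70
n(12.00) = -688.28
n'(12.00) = -194.25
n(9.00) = -255.38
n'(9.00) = -99.57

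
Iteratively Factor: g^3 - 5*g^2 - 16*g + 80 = (g - 4)*(g^2 - g - 20) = (g - 4)*(g + 4)*(g - 5)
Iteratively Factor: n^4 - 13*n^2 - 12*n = (n + 1)*(n^3 - n^2 - 12*n) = n*(n + 1)*(n^2 - n - 12) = n*(n - 4)*(n + 1)*(n + 3)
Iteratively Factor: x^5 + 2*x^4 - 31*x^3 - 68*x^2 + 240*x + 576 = (x - 4)*(x^4 + 6*x^3 - 7*x^2 - 96*x - 144) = (x - 4)^2*(x^3 + 10*x^2 + 33*x + 36) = (x - 4)^2*(x + 3)*(x^2 + 7*x + 12) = (x - 4)^2*(x + 3)^2*(x + 4)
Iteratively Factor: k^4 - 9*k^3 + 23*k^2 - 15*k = (k - 3)*(k^3 - 6*k^2 + 5*k) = (k - 5)*(k - 3)*(k^2 - k) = (k - 5)*(k - 3)*(k - 1)*(k)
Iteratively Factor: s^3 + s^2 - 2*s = (s + 2)*(s^2 - s) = s*(s + 2)*(s - 1)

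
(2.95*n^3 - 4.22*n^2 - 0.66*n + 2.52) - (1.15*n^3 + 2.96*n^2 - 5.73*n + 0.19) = 1.8*n^3 - 7.18*n^2 + 5.07*n + 2.33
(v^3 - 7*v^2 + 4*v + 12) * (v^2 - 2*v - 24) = v^5 - 9*v^4 - 6*v^3 + 172*v^2 - 120*v - 288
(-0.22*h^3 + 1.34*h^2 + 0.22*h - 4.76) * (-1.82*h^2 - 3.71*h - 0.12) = 0.4004*h^5 - 1.6226*h^4 - 5.3454*h^3 + 7.6862*h^2 + 17.6332*h + 0.5712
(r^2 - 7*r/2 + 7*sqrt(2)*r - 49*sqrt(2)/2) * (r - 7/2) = r^3 - 7*r^2 + 7*sqrt(2)*r^2 - 49*sqrt(2)*r + 49*r/4 + 343*sqrt(2)/4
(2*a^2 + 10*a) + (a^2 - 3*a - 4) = 3*a^2 + 7*a - 4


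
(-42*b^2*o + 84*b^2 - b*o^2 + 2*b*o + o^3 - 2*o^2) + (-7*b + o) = -42*b^2*o + 84*b^2 - b*o^2 + 2*b*o - 7*b + o^3 - 2*o^2 + o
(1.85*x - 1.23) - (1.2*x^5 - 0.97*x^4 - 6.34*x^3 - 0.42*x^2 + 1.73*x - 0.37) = -1.2*x^5 + 0.97*x^4 + 6.34*x^3 + 0.42*x^2 + 0.12*x - 0.86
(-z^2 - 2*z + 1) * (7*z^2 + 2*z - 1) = -7*z^4 - 16*z^3 + 4*z^2 + 4*z - 1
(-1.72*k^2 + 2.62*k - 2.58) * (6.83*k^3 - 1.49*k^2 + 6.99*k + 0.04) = -11.7476*k^5 + 20.4574*k^4 - 33.548*k^3 + 22.0892*k^2 - 17.9294*k - 0.1032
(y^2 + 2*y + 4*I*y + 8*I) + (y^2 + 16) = 2*y^2 + 2*y + 4*I*y + 16 + 8*I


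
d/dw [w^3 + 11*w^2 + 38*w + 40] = 3*w^2 + 22*w + 38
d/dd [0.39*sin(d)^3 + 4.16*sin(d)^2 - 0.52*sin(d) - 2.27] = (1.17*sin(d)^2 + 8.32*sin(d) - 0.52)*cos(d)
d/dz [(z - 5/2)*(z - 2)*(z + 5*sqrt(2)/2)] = 3*z^2 - 9*z + 5*sqrt(2)*z - 45*sqrt(2)/4 + 5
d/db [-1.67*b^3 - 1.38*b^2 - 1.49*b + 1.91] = -5.01*b^2 - 2.76*b - 1.49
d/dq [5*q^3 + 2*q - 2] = 15*q^2 + 2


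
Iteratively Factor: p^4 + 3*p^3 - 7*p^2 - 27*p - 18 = (p + 3)*(p^3 - 7*p - 6) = (p + 1)*(p + 3)*(p^2 - p - 6) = (p + 1)*(p + 2)*(p + 3)*(p - 3)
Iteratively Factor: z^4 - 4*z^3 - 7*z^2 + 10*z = (z - 5)*(z^3 + z^2 - 2*z) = (z - 5)*(z - 1)*(z^2 + 2*z) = z*(z - 5)*(z - 1)*(z + 2)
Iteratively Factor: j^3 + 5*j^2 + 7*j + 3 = (j + 1)*(j^2 + 4*j + 3) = (j + 1)*(j + 3)*(j + 1)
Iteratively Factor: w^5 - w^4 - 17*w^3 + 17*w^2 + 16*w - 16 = (w - 1)*(w^4 - 17*w^2 + 16) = (w - 4)*(w - 1)*(w^3 + 4*w^2 - w - 4) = (w - 4)*(w - 1)*(w + 4)*(w^2 - 1) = (w - 4)*(w - 1)*(w + 1)*(w + 4)*(w - 1)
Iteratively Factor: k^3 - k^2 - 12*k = (k + 3)*(k^2 - 4*k) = k*(k + 3)*(k - 4)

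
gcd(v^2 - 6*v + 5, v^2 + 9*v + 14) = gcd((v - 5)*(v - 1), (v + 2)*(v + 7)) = 1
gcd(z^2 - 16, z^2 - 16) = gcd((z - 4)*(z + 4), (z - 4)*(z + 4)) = z^2 - 16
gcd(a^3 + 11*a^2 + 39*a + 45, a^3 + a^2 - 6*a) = a + 3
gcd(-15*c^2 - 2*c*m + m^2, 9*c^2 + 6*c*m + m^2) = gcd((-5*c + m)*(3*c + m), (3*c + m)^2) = 3*c + m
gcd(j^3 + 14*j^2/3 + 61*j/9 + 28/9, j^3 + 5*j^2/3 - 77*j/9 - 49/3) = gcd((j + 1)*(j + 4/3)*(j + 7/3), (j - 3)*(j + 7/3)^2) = j + 7/3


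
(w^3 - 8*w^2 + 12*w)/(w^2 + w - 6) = w*(w - 6)/(w + 3)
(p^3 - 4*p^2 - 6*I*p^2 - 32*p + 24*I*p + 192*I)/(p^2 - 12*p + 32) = (p^2 + p*(4 - 6*I) - 24*I)/(p - 4)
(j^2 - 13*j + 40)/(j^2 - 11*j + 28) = (j^2 - 13*j + 40)/(j^2 - 11*j + 28)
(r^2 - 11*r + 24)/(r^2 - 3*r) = (r - 8)/r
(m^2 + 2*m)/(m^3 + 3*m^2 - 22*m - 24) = m*(m + 2)/(m^3 + 3*m^2 - 22*m - 24)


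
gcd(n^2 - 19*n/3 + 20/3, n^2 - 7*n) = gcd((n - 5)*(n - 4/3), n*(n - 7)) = 1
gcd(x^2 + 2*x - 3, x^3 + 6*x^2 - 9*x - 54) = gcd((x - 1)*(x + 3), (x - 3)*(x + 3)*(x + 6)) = x + 3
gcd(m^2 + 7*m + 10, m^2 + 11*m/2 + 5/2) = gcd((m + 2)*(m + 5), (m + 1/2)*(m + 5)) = m + 5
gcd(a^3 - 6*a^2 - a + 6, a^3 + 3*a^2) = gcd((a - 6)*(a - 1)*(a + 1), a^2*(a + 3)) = 1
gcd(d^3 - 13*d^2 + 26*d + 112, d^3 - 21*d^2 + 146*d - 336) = d^2 - 15*d + 56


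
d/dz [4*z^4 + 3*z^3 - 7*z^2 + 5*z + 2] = 16*z^3 + 9*z^2 - 14*z + 5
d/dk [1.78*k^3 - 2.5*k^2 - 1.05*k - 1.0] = 5.34*k^2 - 5.0*k - 1.05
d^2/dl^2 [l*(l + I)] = 2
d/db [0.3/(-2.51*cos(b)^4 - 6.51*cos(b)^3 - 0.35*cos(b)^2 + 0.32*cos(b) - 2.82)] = (-3.012*cos(b)^3 - 5.859*cos(b)^2 - 0.21*cos(b) + 0.096)*sin(b)/(2.51*cos(b)^4 + 6.51*cos(b)^3 + 0.35*cos(b)^2 - 0.32*cos(b) + 2.82)^2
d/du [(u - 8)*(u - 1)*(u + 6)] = 3*u^2 - 6*u - 46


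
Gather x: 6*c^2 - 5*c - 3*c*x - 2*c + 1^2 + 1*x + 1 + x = 6*c^2 - 7*c + x*(2 - 3*c) + 2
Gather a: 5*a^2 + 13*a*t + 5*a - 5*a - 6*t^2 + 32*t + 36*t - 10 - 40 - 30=5*a^2 + 13*a*t - 6*t^2 + 68*t - 80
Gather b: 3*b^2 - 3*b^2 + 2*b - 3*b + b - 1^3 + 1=0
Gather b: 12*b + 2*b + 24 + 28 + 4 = 14*b + 56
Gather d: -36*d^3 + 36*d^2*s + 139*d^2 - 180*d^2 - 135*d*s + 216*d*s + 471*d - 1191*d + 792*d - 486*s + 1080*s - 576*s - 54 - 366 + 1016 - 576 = -36*d^3 + d^2*(36*s - 41) + d*(81*s + 72) + 18*s + 20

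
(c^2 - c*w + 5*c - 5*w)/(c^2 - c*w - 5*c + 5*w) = (c + 5)/(c - 5)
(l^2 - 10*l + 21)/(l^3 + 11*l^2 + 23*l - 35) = (l^2 - 10*l + 21)/(l^3 + 11*l^2 + 23*l - 35)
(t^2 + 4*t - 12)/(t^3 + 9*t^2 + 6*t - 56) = (t + 6)/(t^2 + 11*t + 28)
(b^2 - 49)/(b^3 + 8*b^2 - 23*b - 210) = (b - 7)/(b^2 + b - 30)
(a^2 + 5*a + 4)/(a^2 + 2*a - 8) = (a + 1)/(a - 2)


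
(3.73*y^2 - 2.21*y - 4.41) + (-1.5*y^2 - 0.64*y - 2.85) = 2.23*y^2 - 2.85*y - 7.26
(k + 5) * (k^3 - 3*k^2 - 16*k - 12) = k^4 + 2*k^3 - 31*k^2 - 92*k - 60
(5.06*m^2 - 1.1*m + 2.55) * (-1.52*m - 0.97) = -7.6912*m^3 - 3.2362*m^2 - 2.809*m - 2.4735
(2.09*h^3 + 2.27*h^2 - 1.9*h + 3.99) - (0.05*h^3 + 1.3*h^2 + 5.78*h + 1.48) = 2.04*h^3 + 0.97*h^2 - 7.68*h + 2.51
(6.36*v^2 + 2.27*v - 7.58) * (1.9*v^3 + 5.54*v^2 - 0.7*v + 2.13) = 12.084*v^5 + 39.5474*v^4 - 6.2782*v^3 - 30.0354*v^2 + 10.1411*v - 16.1454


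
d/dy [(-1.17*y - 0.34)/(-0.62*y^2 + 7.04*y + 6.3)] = (0.7254*y^2 - 8.2368*y - (1.17*y + 0.34)*(1.24*y - 7.04) - 7.371)/(-0.62*y^2 + 7.04*y + 6.3)^2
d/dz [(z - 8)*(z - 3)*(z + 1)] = 3*z^2 - 20*z + 13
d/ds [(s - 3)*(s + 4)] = 2*s + 1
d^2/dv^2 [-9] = 0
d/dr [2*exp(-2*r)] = -4*exp(-2*r)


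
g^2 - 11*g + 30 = (g - 6)*(g - 5)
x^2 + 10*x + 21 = (x + 3)*(x + 7)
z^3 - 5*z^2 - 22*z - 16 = (z - 8)*(z + 1)*(z + 2)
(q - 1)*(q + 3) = q^2 + 2*q - 3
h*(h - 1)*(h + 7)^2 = h^4 + 13*h^3 + 35*h^2 - 49*h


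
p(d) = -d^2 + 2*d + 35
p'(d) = 2 - 2*d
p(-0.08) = 34.83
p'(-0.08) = 2.16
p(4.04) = 26.76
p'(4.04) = -6.08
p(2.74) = 32.97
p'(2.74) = -3.48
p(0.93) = 36.00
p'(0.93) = 0.14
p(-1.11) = 31.55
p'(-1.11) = 4.22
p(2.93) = 32.28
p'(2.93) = -3.86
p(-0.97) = 32.12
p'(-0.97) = 3.94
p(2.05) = 34.90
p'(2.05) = -2.10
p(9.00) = -28.00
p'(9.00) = -16.00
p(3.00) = 32.00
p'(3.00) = -4.00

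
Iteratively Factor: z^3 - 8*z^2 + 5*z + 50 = (z - 5)*(z^2 - 3*z - 10) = (z - 5)*(z + 2)*(z - 5)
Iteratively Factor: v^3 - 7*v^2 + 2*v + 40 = (v + 2)*(v^2 - 9*v + 20) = (v - 4)*(v + 2)*(v - 5)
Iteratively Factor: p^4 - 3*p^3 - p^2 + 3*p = (p - 1)*(p^3 - 2*p^2 - 3*p) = p*(p - 1)*(p^2 - 2*p - 3) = p*(p - 3)*(p - 1)*(p + 1)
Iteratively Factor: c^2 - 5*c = (c - 5)*(c)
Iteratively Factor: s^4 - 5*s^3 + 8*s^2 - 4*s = (s - 2)*(s^3 - 3*s^2 + 2*s) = s*(s - 2)*(s^2 - 3*s + 2) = s*(s - 2)^2*(s - 1)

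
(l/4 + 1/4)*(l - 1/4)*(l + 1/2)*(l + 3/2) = l^4/4 + 11*l^3/16 + l^2/2 + l/64 - 3/64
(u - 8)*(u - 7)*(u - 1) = u^3 - 16*u^2 + 71*u - 56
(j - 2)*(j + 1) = j^2 - j - 2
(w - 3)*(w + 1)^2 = w^3 - w^2 - 5*w - 3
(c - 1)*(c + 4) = c^2 + 3*c - 4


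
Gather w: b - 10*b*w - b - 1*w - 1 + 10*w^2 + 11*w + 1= 10*w^2 + w*(10 - 10*b)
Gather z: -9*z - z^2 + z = -z^2 - 8*z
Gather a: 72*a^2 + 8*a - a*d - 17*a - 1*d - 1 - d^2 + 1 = 72*a^2 + a*(-d - 9) - d^2 - d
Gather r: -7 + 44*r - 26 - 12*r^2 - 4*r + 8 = -12*r^2 + 40*r - 25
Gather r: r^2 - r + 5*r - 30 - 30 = r^2 + 4*r - 60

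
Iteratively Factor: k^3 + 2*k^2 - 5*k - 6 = (k + 3)*(k^2 - k - 2) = (k + 1)*(k + 3)*(k - 2)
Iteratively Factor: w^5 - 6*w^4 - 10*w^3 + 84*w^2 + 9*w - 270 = (w + 2)*(w^4 - 8*w^3 + 6*w^2 + 72*w - 135) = (w + 2)*(w + 3)*(w^3 - 11*w^2 + 39*w - 45) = (w - 3)*(w + 2)*(w + 3)*(w^2 - 8*w + 15) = (w - 5)*(w - 3)*(w + 2)*(w + 3)*(w - 3)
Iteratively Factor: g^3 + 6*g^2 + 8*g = (g + 2)*(g^2 + 4*g) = g*(g + 2)*(g + 4)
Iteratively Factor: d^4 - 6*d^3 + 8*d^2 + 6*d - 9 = (d - 3)*(d^3 - 3*d^2 - d + 3) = (d - 3)^2*(d^2 - 1) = (d - 3)^2*(d + 1)*(d - 1)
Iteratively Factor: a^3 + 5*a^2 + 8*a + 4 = (a + 2)*(a^2 + 3*a + 2) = (a + 2)^2*(a + 1)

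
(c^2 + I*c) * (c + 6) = c^3 + 6*c^2 + I*c^2 + 6*I*c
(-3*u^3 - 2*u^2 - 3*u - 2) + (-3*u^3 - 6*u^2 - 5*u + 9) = -6*u^3 - 8*u^2 - 8*u + 7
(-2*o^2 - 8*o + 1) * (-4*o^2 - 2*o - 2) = 8*o^4 + 36*o^3 + 16*o^2 + 14*o - 2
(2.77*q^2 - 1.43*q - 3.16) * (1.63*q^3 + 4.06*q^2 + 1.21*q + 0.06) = 4.5151*q^5 + 8.9153*q^4 - 7.6049*q^3 - 14.3937*q^2 - 3.9094*q - 0.1896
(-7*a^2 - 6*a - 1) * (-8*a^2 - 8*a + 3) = 56*a^4 + 104*a^3 + 35*a^2 - 10*a - 3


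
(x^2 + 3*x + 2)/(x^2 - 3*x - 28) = (x^2 + 3*x + 2)/(x^2 - 3*x - 28)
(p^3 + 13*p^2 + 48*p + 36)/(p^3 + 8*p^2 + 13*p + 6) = (p + 6)/(p + 1)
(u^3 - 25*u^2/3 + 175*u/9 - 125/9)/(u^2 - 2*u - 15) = (9*u^2 - 30*u + 25)/(9*(u + 3))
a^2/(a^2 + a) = a/(a + 1)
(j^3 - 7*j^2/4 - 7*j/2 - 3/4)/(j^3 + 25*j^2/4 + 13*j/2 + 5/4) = (j - 3)/(j + 5)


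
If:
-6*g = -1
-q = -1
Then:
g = 1/6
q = 1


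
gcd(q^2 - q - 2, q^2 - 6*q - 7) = q + 1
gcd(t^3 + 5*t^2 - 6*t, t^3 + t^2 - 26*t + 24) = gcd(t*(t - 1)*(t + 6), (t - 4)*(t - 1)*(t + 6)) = t^2 + 5*t - 6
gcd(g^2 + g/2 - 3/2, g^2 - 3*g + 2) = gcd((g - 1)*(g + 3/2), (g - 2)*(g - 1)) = g - 1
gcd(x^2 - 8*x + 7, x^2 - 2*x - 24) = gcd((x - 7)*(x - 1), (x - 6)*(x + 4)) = 1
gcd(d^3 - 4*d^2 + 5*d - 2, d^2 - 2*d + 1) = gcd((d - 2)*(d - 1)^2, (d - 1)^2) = d^2 - 2*d + 1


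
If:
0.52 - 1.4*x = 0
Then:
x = 0.37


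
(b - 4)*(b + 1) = b^2 - 3*b - 4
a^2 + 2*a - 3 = (a - 1)*(a + 3)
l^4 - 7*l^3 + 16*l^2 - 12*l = l*(l - 3)*(l - 2)^2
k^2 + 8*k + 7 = (k + 1)*(k + 7)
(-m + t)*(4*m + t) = -4*m^2 + 3*m*t + t^2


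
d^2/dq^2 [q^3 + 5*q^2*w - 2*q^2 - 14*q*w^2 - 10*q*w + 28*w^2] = 6*q + 10*w - 4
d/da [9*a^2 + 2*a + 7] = 18*a + 2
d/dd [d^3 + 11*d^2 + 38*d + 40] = 3*d^2 + 22*d + 38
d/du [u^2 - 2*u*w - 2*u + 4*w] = 2*u - 2*w - 2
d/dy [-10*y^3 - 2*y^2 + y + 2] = -30*y^2 - 4*y + 1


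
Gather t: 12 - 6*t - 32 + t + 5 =-5*t - 15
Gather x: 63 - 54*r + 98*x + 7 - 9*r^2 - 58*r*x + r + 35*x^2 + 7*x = -9*r^2 - 53*r + 35*x^2 + x*(105 - 58*r) + 70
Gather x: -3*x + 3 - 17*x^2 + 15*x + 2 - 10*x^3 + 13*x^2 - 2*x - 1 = -10*x^3 - 4*x^2 + 10*x + 4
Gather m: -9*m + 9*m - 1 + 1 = 0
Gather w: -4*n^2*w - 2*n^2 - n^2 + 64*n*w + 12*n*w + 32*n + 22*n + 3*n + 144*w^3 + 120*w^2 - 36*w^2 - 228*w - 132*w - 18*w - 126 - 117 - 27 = -3*n^2 + 57*n + 144*w^3 + 84*w^2 + w*(-4*n^2 + 76*n - 378) - 270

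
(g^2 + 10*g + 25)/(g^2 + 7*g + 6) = (g^2 + 10*g + 25)/(g^2 + 7*g + 6)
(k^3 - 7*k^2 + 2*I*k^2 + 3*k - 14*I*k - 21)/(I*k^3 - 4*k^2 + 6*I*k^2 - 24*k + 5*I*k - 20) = (-I*k^3 + k^2*(2 + 7*I) + k*(-14 - 3*I) + 21*I)/(k^3 + k^2*(6 + 4*I) + k*(5 + 24*I) + 20*I)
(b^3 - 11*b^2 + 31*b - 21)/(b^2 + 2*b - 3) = (b^2 - 10*b + 21)/(b + 3)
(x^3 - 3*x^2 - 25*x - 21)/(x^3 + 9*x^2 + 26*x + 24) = (x^2 - 6*x - 7)/(x^2 + 6*x + 8)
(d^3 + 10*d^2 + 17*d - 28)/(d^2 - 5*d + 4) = (d^2 + 11*d + 28)/(d - 4)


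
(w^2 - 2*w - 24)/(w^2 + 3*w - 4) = (w - 6)/(w - 1)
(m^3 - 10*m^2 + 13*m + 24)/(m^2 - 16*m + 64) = (m^2 - 2*m - 3)/(m - 8)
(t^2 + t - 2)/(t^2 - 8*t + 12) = (t^2 + t - 2)/(t^2 - 8*t + 12)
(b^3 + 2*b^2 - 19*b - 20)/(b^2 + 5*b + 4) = (b^2 + b - 20)/(b + 4)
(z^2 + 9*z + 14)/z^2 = 1 + 9/z + 14/z^2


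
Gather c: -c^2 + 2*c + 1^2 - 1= -c^2 + 2*c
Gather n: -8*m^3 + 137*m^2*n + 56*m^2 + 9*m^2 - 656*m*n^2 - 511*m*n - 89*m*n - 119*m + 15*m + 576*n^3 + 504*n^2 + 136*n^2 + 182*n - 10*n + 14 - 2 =-8*m^3 + 65*m^2 - 104*m + 576*n^3 + n^2*(640 - 656*m) + n*(137*m^2 - 600*m + 172) + 12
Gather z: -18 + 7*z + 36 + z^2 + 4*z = z^2 + 11*z + 18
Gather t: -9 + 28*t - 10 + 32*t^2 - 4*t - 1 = 32*t^2 + 24*t - 20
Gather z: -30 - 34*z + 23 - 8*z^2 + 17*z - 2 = -8*z^2 - 17*z - 9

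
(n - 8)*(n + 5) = n^2 - 3*n - 40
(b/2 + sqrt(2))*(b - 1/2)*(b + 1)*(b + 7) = b^4/2 + sqrt(2)*b^3 + 15*b^3/4 + 3*b^2/2 + 15*sqrt(2)*b^2/2 - 7*b/4 + 3*sqrt(2)*b - 7*sqrt(2)/2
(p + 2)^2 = p^2 + 4*p + 4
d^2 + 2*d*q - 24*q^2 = (d - 4*q)*(d + 6*q)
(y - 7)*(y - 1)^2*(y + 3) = y^4 - 6*y^3 - 12*y^2 + 38*y - 21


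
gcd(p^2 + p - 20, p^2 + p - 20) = p^2 + p - 20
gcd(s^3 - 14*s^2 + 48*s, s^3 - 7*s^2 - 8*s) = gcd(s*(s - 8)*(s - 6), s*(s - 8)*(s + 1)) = s^2 - 8*s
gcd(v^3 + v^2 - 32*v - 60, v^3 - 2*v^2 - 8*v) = v + 2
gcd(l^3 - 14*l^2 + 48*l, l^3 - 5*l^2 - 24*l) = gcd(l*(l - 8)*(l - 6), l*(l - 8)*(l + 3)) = l^2 - 8*l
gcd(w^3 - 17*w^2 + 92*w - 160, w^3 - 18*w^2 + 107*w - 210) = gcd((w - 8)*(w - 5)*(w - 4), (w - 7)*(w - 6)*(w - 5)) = w - 5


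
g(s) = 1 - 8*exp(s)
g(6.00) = -3226.43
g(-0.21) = -5.48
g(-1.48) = -0.82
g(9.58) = -115778.35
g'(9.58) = -115779.35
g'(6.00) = -3227.43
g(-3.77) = 0.82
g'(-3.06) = -0.38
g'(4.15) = -507.47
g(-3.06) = 0.62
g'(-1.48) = -1.82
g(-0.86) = -2.39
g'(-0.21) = -6.48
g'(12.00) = -1302038.33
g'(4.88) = -1053.05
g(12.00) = -1302037.33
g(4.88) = -1052.05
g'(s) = -8*exp(s)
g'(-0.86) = -3.39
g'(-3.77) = -0.18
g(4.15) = -506.47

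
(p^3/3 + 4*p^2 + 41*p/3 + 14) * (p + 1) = p^4/3 + 13*p^3/3 + 53*p^2/3 + 83*p/3 + 14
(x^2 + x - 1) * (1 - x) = -x^3 + 2*x - 1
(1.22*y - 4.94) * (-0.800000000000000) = 3.952 - 0.976*y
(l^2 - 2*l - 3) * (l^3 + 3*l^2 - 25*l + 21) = l^5 + l^4 - 34*l^3 + 62*l^2 + 33*l - 63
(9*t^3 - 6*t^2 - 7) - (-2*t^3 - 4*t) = 11*t^3 - 6*t^2 + 4*t - 7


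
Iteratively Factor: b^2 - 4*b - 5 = (b + 1)*(b - 5)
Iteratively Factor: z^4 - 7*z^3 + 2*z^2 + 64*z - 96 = (z + 3)*(z^3 - 10*z^2 + 32*z - 32) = (z - 2)*(z + 3)*(z^2 - 8*z + 16) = (z - 4)*(z - 2)*(z + 3)*(z - 4)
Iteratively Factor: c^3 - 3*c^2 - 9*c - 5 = (c - 5)*(c^2 + 2*c + 1) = (c - 5)*(c + 1)*(c + 1)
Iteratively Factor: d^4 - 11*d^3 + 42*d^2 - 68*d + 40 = (d - 2)*(d^3 - 9*d^2 + 24*d - 20) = (d - 2)^2*(d^2 - 7*d + 10) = (d - 2)^3*(d - 5)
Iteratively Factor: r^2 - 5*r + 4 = (r - 4)*(r - 1)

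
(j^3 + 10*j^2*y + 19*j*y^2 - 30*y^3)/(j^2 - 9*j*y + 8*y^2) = (-j^2 - 11*j*y - 30*y^2)/(-j + 8*y)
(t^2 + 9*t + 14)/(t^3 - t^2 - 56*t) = (t + 2)/(t*(t - 8))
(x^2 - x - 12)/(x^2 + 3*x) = (x - 4)/x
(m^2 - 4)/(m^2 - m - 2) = (m + 2)/(m + 1)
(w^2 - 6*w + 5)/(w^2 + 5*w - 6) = (w - 5)/(w + 6)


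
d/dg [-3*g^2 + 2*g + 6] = 2 - 6*g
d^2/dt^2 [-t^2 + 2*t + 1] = -2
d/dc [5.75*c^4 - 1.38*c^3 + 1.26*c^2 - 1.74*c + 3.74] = 23.0*c^3 - 4.14*c^2 + 2.52*c - 1.74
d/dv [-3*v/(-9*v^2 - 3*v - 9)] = (3*v^2 - v*(6*v + 1) + v + 3)/(3*v^2 + v + 3)^2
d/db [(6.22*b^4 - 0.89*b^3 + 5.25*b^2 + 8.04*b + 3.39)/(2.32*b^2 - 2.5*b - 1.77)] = (28.8608*b^5 - 48.7148*b^4 - 39.5876*b^3 - 27.0519*b^2 - 34.3146*b - 5.7558)/(5.3824*b^4 - 11.6*b^3 - 1.9628*b^2 + 8.85*b + 3.1329)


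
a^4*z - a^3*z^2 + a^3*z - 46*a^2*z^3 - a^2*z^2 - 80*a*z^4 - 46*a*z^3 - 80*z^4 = (a - 8*z)*(a + 2*z)*(a + 5*z)*(a*z + z)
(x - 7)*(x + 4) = x^2 - 3*x - 28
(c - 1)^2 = c^2 - 2*c + 1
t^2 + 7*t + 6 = (t + 1)*(t + 6)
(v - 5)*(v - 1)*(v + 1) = v^3 - 5*v^2 - v + 5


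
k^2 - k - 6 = (k - 3)*(k + 2)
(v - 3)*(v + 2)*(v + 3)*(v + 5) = v^4 + 7*v^3 + v^2 - 63*v - 90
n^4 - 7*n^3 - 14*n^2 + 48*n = n*(n - 8)*(n - 2)*(n + 3)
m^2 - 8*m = m*(m - 8)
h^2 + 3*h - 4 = (h - 1)*(h + 4)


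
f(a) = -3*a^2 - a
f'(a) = -6*a - 1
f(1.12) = -4.88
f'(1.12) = -7.72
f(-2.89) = -22.17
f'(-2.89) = 16.34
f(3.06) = -31.15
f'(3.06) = -19.36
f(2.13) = -15.74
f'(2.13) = -13.78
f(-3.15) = -26.62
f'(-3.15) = 17.90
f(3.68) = -44.31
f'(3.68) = -23.08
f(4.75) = -72.44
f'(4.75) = -29.50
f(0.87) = -3.14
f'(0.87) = -6.22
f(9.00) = -252.00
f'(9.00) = -55.00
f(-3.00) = -24.00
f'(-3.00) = 17.00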